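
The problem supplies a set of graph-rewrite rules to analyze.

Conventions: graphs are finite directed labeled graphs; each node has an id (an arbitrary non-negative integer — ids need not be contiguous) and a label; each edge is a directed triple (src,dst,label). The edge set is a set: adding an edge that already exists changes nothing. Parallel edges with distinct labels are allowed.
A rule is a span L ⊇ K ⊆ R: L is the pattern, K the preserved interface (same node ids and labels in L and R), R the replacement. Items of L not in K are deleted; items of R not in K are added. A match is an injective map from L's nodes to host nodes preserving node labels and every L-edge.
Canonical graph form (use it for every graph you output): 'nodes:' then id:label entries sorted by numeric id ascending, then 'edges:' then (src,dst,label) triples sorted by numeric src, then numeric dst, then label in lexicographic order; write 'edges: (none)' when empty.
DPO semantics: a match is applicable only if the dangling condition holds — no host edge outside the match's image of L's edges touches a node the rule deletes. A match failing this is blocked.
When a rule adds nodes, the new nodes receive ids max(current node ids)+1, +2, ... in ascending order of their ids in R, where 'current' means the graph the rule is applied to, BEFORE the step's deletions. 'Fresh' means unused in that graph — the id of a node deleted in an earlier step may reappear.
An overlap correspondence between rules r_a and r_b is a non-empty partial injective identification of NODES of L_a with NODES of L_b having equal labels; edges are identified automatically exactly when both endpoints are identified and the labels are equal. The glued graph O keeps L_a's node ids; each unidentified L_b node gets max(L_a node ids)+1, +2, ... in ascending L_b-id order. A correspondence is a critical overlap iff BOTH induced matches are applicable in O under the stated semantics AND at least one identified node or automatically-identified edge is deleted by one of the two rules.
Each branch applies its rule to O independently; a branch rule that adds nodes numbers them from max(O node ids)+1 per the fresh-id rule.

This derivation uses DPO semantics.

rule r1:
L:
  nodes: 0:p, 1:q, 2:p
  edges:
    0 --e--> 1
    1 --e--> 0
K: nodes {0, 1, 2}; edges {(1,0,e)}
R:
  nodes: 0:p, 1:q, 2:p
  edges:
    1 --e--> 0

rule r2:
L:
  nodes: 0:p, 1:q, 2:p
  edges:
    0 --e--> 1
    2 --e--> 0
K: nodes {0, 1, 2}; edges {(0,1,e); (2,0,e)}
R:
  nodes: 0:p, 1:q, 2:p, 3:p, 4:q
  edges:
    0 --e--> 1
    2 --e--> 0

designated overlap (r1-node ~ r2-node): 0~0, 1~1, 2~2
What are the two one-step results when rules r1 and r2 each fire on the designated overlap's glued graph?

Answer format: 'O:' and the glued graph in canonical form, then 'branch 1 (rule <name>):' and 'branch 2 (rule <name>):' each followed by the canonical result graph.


O:
nodes: 0:p, 1:q, 2:p
edges: (0,1,e); (1,0,e); (2,0,e)
branch 1 (rule r1):
nodes: 0:p, 1:q, 2:p
edges: (1,0,e); (2,0,e)
branch 2 (rule r2):
nodes: 0:p, 1:q, 2:p, 3:p, 4:q
edges: (0,1,e); (1,0,e); (2,0,e)


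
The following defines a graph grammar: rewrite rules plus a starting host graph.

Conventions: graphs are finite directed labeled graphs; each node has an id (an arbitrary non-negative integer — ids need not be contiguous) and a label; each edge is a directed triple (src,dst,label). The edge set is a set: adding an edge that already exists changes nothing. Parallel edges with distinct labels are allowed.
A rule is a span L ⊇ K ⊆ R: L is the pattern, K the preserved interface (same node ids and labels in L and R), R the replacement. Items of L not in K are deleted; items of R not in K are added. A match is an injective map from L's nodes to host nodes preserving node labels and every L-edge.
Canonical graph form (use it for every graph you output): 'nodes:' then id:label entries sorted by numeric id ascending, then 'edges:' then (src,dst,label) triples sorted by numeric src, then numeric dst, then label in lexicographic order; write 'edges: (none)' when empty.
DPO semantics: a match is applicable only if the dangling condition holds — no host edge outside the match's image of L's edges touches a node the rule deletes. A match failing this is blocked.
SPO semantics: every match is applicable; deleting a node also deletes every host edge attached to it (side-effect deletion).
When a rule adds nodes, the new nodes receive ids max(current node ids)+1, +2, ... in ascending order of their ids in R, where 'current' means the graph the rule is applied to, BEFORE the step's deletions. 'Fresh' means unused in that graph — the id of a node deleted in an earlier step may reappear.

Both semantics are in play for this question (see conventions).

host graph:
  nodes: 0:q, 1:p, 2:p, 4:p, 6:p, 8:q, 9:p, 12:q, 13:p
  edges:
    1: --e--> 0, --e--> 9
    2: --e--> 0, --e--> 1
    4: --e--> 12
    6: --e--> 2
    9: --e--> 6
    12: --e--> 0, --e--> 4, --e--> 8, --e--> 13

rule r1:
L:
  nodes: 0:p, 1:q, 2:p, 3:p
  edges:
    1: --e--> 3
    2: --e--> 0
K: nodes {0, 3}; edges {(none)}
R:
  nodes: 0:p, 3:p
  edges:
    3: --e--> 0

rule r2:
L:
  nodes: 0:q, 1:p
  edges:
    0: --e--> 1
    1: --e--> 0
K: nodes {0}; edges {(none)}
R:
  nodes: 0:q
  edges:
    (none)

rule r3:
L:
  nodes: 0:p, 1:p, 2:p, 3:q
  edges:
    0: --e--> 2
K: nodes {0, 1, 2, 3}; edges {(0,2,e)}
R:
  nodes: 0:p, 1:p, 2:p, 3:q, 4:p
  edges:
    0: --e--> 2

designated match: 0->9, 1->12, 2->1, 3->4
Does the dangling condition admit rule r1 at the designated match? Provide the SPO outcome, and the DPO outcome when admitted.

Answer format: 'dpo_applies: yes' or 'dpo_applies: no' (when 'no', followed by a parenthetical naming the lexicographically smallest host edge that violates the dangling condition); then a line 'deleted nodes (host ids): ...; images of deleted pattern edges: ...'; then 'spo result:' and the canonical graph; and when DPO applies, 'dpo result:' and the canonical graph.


dpo_applies: no
(the rule deletes node 1, which keeps host edge (1,0,e) outside the match image — the dangling condition fails, DPO blocks; SPO proceeds and side-deletes such edges)
deleted nodes (host ids): 1, 12; images of deleted pattern edges: (1,9,e); (12,4,e)
spo result:
nodes: 0:q, 2:p, 4:p, 6:p, 8:q, 9:p, 13:p
edges: (2,0,e); (4,9,e); (6,2,e); (9,6,e)


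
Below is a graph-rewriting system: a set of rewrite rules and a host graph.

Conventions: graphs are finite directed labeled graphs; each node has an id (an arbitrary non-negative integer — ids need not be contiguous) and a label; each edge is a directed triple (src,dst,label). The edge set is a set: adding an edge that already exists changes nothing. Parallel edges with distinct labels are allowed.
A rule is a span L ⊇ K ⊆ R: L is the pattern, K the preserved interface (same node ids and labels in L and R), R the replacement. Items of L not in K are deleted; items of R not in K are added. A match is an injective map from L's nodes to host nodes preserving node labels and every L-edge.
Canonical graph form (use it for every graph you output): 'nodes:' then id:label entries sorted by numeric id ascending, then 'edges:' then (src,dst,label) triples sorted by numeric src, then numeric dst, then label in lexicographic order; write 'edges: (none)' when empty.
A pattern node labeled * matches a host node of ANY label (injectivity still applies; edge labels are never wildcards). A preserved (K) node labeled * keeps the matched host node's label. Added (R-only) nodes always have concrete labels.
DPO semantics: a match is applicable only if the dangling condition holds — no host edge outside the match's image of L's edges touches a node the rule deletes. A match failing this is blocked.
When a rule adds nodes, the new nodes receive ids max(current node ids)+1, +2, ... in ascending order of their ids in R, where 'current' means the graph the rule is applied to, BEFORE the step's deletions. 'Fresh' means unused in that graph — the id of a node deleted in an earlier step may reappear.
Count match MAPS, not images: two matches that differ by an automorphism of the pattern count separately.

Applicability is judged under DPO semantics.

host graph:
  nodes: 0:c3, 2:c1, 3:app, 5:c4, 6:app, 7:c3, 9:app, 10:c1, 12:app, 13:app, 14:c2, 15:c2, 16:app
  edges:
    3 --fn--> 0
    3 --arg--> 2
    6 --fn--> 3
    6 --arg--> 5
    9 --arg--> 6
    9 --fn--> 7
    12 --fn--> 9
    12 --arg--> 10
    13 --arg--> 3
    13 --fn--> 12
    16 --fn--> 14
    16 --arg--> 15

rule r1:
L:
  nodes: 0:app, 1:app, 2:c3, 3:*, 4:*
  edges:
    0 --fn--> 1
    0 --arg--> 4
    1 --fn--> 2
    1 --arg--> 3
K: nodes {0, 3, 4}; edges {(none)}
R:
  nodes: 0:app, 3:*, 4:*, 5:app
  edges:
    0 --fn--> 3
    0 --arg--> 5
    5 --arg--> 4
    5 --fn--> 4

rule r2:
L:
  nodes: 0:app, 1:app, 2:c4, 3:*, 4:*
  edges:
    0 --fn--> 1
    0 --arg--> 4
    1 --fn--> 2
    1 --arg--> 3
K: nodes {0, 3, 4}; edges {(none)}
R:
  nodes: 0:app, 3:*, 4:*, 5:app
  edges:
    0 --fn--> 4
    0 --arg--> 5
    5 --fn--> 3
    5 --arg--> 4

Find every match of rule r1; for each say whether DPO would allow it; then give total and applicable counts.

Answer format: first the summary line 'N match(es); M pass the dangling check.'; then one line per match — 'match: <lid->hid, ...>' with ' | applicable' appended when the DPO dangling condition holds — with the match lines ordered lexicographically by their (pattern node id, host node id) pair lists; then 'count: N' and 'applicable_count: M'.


2 match(es); 1 pass the dangling check.
match: 0->6, 1->3, 2->0, 3->2, 4->5
match: 0->12, 1->9, 2->7, 3->6, 4->10 | applicable
count: 2
applicable_count: 1


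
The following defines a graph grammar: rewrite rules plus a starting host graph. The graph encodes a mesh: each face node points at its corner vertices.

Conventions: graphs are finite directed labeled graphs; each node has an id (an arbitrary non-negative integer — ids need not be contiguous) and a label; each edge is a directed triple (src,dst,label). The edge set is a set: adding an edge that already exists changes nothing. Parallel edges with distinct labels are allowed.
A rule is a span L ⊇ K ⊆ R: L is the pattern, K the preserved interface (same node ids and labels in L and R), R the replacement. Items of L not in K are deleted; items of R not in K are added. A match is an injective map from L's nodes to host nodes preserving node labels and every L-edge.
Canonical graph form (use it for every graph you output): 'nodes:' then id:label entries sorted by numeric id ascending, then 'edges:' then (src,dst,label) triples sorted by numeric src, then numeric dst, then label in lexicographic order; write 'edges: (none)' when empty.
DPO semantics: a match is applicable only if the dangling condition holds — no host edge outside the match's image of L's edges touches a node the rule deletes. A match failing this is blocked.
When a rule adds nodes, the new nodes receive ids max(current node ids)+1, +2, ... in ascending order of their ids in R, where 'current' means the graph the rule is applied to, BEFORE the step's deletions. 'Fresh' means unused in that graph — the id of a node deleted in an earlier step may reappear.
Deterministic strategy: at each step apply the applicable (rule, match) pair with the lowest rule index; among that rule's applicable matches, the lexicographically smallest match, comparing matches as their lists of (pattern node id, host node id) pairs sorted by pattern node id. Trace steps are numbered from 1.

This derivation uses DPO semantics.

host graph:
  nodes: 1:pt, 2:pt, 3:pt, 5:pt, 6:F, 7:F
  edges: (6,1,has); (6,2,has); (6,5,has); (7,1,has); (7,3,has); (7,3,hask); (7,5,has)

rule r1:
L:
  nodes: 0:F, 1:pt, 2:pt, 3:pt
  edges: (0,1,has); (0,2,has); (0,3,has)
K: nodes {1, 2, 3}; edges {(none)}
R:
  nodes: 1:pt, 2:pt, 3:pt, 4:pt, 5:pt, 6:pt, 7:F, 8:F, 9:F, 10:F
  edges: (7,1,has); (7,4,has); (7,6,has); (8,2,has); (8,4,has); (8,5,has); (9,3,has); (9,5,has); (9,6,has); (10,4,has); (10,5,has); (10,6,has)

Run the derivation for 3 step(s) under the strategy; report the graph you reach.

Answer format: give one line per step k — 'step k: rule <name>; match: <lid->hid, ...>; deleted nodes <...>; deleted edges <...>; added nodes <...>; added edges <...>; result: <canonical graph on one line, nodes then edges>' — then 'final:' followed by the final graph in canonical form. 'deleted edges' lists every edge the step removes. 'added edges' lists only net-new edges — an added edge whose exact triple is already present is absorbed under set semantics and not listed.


step 1: rule r1; match: 0->6, 1->1, 2->2, 3->5; deleted nodes 6; deleted edges (6,1,has); (6,2,has); (6,5,has); added nodes 8, 9, 10, 11, 12, 13, 14; added edges (11,1,has); (11,8,has); (11,10,has); (12,2,has); (12,8,has); (12,9,has); (13,5,has); (13,9,has); (13,10,has); (14,8,has); (14,9,has); (14,10,has); result: nodes: 1:pt, 2:pt, 3:pt, 5:pt, 7:F, 8:pt, 9:pt, 10:pt, 11:F, 12:F, 13:F, 14:F edges: (7,1,has); (7,3,has); (7,3,hask); (7,5,has); (11,1,has); (11,8,has); (11,10,has); (12,2,has); (12,8,has); (12,9,has); (13,5,has); (13,9,has); (13,10,has); (14,8,has); (14,9,has); (14,10,has)
step 2: rule r1; match: 0->11, 1->1, 2->8, 3->10; deleted nodes 11; deleted edges (11,1,has); (11,8,has); (11,10,has); added nodes 15, 16, 17, 18, 19, 20, 21; added edges (18,1,has); (18,15,has); (18,17,has); (19,8,has); (19,15,has); (19,16,has); (20,10,has); (20,16,has); (20,17,has); (21,15,has); (21,16,has); (21,17,has); result: nodes: 1:pt, 2:pt, 3:pt, 5:pt, 7:F, 8:pt, 9:pt, 10:pt, 12:F, 13:F, 14:F, 15:pt, 16:pt, 17:pt, 18:F, 19:F, 20:F, 21:F edges: (7,1,has); (7,3,has); (7,3,hask); (7,5,has); (12,2,has); (12,8,has); (12,9,has); (13,5,has); (13,9,has); (13,10,has); (14,8,has); (14,9,has); (14,10,has); (18,1,has); (18,15,has); (18,17,has); (19,8,has); (19,15,has); (19,16,has); (20,10,has); (20,16,has); (20,17,has); (21,15,has); (21,16,has); (21,17,has)
step 3: rule r1; match: 0->12, 1->2, 2->8, 3->9; deleted nodes 12; deleted edges (12,2,has); (12,8,has); (12,9,has); added nodes 22, 23, 24, 25, 26, 27, 28; added edges (25,2,has); (25,22,has); (25,24,has); (26,8,has); (26,22,has); (26,23,has); (27,9,has); (27,23,has); (27,24,has); (28,22,has); (28,23,has); (28,24,has); result: nodes: 1:pt, 2:pt, 3:pt, 5:pt, 7:F, 8:pt, 9:pt, 10:pt, 13:F, 14:F, 15:pt, 16:pt, 17:pt, 18:F, 19:F, 20:F, 21:F, 22:pt, 23:pt, 24:pt, 25:F, 26:F, 27:F, 28:F edges: (7,1,has); (7,3,has); (7,3,hask); (7,5,has); (13,5,has); (13,9,has); (13,10,has); (14,8,has); (14,9,has); (14,10,has); (18,1,has); (18,15,has); (18,17,has); (19,8,has); (19,15,has); (19,16,has); (20,10,has); (20,16,has); (20,17,has); (21,15,has); (21,16,has); (21,17,has); (25,2,has); (25,22,has); (25,24,has); (26,8,has); (26,22,has); (26,23,has); (27,9,has); (27,23,has); (27,24,has); (28,22,has); (28,23,has); (28,24,has)
final:
nodes: 1:pt, 2:pt, 3:pt, 5:pt, 7:F, 8:pt, 9:pt, 10:pt, 13:F, 14:F, 15:pt, 16:pt, 17:pt, 18:F, 19:F, 20:F, 21:F, 22:pt, 23:pt, 24:pt, 25:F, 26:F, 27:F, 28:F
edges: (7,1,has); (7,3,has); (7,3,hask); (7,5,has); (13,5,has); (13,9,has); (13,10,has); (14,8,has); (14,9,has); (14,10,has); (18,1,has); (18,15,has); (18,17,has); (19,8,has); (19,15,has); (19,16,has); (20,10,has); (20,16,has); (20,17,has); (21,15,has); (21,16,has); (21,17,has); (25,2,has); (25,22,has); (25,24,has); (26,8,has); (26,22,has); (26,23,has); (27,9,has); (27,23,has); (27,24,has); (28,22,has); (28,23,has); (28,24,has)


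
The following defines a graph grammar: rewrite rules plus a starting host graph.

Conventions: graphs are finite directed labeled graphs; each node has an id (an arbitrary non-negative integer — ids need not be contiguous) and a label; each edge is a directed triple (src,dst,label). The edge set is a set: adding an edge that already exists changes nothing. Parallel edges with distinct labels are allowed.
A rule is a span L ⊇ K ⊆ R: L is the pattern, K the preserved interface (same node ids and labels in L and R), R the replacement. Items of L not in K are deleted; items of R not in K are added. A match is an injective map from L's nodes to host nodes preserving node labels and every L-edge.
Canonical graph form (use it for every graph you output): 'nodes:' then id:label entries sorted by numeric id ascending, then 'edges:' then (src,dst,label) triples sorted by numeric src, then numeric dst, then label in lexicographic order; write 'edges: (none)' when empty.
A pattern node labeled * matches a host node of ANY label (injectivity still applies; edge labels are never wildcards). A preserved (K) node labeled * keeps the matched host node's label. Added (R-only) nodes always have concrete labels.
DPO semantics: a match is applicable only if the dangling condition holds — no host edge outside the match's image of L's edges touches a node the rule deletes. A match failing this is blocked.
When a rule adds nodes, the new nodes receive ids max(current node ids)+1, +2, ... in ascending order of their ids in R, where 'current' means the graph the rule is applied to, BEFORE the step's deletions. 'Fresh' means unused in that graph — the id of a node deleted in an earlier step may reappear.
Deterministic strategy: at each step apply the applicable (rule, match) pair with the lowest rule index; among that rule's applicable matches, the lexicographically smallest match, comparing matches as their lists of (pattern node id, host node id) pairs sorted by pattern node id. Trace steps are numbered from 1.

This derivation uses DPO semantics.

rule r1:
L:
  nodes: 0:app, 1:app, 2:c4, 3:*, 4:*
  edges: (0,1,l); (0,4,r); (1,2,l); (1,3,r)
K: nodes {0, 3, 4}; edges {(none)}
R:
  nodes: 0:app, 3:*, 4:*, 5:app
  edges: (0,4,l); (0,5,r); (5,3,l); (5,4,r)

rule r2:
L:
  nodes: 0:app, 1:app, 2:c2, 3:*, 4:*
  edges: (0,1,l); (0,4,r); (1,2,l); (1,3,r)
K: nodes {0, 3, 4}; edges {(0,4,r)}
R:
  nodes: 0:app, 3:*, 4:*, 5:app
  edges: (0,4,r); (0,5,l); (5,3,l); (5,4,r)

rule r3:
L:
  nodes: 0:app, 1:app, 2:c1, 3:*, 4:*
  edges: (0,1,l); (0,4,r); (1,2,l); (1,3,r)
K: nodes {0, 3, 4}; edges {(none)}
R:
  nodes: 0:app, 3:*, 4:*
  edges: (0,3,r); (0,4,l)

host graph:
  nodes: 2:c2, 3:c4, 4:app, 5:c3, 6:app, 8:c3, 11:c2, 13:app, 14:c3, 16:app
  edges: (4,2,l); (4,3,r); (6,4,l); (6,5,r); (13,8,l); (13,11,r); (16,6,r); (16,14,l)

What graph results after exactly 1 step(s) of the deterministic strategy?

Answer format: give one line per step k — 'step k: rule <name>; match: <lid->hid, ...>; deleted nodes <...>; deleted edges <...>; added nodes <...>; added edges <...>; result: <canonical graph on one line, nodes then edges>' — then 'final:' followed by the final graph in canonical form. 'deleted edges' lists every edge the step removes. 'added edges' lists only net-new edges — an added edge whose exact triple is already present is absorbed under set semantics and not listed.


step 1: rule r2; match: 0->6, 1->4, 2->2, 3->3, 4->5; deleted nodes 2, 4; deleted edges (4,2,l); (4,3,r); (6,4,l); added nodes 17; added edges (6,17,l); (17,3,l); (17,5,r); result: nodes: 3:c4, 5:c3, 6:app, 8:c3, 11:c2, 13:app, 14:c3, 16:app, 17:app edges: (6,5,r); (6,17,l); (13,8,l); (13,11,r); (16,6,r); (16,14,l); (17,3,l); (17,5,r)
final:
nodes: 3:c4, 5:c3, 6:app, 8:c3, 11:c2, 13:app, 14:c3, 16:app, 17:app
edges: (6,5,r); (6,17,l); (13,8,l); (13,11,r); (16,6,r); (16,14,l); (17,3,l); (17,5,r)


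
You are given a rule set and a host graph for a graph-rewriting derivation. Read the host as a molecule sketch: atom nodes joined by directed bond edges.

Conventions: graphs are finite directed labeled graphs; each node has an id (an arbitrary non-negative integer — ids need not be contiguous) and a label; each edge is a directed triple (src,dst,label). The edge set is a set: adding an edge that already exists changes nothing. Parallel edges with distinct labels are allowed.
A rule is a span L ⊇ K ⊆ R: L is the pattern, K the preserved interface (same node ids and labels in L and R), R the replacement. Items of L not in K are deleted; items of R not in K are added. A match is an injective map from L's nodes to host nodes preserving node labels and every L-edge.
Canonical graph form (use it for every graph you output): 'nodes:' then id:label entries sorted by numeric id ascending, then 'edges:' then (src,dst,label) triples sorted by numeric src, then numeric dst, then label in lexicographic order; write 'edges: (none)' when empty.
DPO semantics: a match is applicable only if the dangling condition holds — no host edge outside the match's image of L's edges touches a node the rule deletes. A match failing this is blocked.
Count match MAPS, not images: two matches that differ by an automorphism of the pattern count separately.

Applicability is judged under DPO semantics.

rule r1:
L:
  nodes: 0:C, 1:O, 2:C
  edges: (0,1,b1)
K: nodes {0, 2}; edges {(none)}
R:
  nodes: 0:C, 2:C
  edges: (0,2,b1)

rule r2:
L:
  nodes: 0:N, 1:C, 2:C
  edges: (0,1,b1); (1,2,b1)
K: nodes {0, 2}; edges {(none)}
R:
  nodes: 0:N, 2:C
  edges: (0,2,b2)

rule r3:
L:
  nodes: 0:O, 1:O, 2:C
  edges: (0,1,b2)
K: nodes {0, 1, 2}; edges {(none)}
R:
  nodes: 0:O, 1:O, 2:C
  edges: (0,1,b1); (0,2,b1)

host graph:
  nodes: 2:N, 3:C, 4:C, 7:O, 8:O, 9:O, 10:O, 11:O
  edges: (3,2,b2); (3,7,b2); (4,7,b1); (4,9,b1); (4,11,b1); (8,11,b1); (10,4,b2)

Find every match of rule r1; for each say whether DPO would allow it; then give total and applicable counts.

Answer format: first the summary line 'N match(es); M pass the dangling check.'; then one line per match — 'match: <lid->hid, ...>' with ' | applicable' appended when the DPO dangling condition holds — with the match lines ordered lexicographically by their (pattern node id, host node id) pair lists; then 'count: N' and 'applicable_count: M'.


3 match(es); 1 pass the dangling check.
match: 0->4, 1->7, 2->3
match: 0->4, 1->9, 2->3 | applicable
match: 0->4, 1->11, 2->3
count: 3
applicable_count: 1


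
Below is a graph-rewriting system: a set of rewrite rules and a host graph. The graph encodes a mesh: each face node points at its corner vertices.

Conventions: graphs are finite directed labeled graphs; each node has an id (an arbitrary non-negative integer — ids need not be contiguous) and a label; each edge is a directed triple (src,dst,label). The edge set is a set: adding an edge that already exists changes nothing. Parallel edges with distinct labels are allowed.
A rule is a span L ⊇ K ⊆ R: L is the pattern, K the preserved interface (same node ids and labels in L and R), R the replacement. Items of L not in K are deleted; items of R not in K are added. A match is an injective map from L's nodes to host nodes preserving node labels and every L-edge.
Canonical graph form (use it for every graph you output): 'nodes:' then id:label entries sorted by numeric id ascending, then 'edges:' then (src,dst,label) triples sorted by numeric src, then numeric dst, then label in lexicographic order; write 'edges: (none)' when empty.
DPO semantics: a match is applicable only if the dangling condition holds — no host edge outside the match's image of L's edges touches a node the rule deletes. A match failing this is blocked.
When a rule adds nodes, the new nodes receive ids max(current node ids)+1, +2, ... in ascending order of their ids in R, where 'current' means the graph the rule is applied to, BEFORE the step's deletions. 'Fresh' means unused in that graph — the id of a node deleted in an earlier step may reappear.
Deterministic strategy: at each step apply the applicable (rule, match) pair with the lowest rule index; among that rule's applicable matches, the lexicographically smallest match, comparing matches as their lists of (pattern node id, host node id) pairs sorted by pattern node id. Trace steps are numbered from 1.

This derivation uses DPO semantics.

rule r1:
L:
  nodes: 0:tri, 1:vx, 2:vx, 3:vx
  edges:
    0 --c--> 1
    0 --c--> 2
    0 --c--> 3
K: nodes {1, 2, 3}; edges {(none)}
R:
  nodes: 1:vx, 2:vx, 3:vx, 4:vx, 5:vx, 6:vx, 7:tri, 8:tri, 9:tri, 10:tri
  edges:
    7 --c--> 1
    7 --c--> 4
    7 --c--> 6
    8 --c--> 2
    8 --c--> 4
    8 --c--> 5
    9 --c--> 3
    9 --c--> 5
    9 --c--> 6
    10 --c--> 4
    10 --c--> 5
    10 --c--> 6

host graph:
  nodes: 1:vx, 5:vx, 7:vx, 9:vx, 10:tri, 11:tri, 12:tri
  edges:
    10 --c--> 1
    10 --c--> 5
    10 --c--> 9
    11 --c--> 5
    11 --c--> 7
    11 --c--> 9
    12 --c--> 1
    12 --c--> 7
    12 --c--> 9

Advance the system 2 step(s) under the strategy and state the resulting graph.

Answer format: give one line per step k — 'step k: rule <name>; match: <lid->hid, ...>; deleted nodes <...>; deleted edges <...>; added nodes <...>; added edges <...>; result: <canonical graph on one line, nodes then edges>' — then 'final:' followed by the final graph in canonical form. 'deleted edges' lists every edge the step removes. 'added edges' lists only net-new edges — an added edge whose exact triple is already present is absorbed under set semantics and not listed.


step 1: rule r1; match: 0->10, 1->1, 2->5, 3->9; deleted nodes 10; deleted edges (10,1,c); (10,5,c); (10,9,c); added nodes 13, 14, 15, 16, 17, 18, 19; added edges (16,1,c); (16,13,c); (16,15,c); (17,5,c); (17,13,c); (17,14,c); (18,9,c); (18,14,c); (18,15,c); (19,13,c); (19,14,c); (19,15,c); result: nodes: 1:vx, 5:vx, 7:vx, 9:vx, 11:tri, 12:tri, 13:vx, 14:vx, 15:vx, 16:tri, 17:tri, 18:tri, 19:tri edges: (11,5,c); (11,7,c); (11,9,c); (12,1,c); (12,7,c); (12,9,c); (16,1,c); (16,13,c); (16,15,c); (17,5,c); (17,13,c); (17,14,c); (18,9,c); (18,14,c); (18,15,c); (19,13,c); (19,14,c); (19,15,c)
step 2: rule r1; match: 0->11, 1->5, 2->7, 3->9; deleted nodes 11; deleted edges (11,5,c); (11,7,c); (11,9,c); added nodes 20, 21, 22, 23, 24, 25, 26; added edges (23,5,c); (23,20,c); (23,22,c); (24,7,c); (24,20,c); (24,21,c); (25,9,c); (25,21,c); (25,22,c); (26,20,c); (26,21,c); (26,22,c); result: nodes: 1:vx, 5:vx, 7:vx, 9:vx, 12:tri, 13:vx, 14:vx, 15:vx, 16:tri, 17:tri, 18:tri, 19:tri, 20:vx, 21:vx, 22:vx, 23:tri, 24:tri, 25:tri, 26:tri edges: (12,1,c); (12,7,c); (12,9,c); (16,1,c); (16,13,c); (16,15,c); (17,5,c); (17,13,c); (17,14,c); (18,9,c); (18,14,c); (18,15,c); (19,13,c); (19,14,c); (19,15,c); (23,5,c); (23,20,c); (23,22,c); (24,7,c); (24,20,c); (24,21,c); (25,9,c); (25,21,c); (25,22,c); (26,20,c); (26,21,c); (26,22,c)
final:
nodes: 1:vx, 5:vx, 7:vx, 9:vx, 12:tri, 13:vx, 14:vx, 15:vx, 16:tri, 17:tri, 18:tri, 19:tri, 20:vx, 21:vx, 22:vx, 23:tri, 24:tri, 25:tri, 26:tri
edges: (12,1,c); (12,7,c); (12,9,c); (16,1,c); (16,13,c); (16,15,c); (17,5,c); (17,13,c); (17,14,c); (18,9,c); (18,14,c); (18,15,c); (19,13,c); (19,14,c); (19,15,c); (23,5,c); (23,20,c); (23,22,c); (24,7,c); (24,20,c); (24,21,c); (25,9,c); (25,21,c); (25,22,c); (26,20,c); (26,21,c); (26,22,c)


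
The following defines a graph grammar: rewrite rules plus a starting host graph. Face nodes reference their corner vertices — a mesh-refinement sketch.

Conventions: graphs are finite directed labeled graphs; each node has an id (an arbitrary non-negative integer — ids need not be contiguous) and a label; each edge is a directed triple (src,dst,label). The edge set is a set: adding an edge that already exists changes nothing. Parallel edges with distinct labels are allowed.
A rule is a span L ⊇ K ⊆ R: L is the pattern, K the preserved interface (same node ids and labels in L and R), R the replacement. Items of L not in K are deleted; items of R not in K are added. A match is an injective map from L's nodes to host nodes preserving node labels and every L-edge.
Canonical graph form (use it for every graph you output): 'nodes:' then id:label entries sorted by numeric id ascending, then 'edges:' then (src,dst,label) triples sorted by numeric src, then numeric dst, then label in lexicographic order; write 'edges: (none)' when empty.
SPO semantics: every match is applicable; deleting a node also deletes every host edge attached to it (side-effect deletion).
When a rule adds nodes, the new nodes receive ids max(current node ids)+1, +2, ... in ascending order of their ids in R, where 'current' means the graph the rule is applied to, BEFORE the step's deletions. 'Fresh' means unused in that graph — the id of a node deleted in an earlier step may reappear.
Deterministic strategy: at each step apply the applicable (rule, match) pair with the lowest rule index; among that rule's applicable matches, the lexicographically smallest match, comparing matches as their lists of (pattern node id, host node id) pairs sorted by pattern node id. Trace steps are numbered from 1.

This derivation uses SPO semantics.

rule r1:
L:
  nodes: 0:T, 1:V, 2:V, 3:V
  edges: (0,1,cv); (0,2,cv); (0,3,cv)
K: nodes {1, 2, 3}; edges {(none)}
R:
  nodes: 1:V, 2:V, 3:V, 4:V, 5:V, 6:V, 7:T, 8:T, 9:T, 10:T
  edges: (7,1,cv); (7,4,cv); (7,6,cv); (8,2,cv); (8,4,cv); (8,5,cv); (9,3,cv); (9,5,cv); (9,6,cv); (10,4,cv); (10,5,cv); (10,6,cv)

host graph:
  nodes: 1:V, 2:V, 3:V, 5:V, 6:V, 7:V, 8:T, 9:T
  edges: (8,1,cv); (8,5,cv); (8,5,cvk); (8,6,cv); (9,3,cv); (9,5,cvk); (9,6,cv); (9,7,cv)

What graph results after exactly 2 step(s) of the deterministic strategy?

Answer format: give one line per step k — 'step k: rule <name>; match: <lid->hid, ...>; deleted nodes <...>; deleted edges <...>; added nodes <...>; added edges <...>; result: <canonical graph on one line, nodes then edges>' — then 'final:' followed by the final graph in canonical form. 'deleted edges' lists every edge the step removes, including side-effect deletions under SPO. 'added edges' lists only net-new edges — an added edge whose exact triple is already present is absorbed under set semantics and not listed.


step 1: rule r1; match: 0->8, 1->1, 2->5, 3->6; deleted nodes 8; deleted edges (8,1,cv); (8,5,cv); (8,5,cvk); (8,6,cv); added nodes 10, 11, 12, 13, 14, 15, 16; added edges (13,1,cv); (13,10,cv); (13,12,cv); (14,5,cv); (14,10,cv); (14,11,cv); (15,6,cv); (15,11,cv); (15,12,cv); (16,10,cv); (16,11,cv); (16,12,cv); result: nodes: 1:V, 2:V, 3:V, 5:V, 6:V, 7:V, 9:T, 10:V, 11:V, 12:V, 13:T, 14:T, 15:T, 16:T edges: (9,3,cv); (9,5,cvk); (9,6,cv); (9,7,cv); (13,1,cv); (13,10,cv); (13,12,cv); (14,5,cv); (14,10,cv); (14,11,cv); (15,6,cv); (15,11,cv); (15,12,cv); (16,10,cv); (16,11,cv); (16,12,cv)
step 2: rule r1; match: 0->9, 1->3, 2->6, 3->7; deleted nodes 9; deleted edges (9,3,cv); (9,5,cvk); (9,6,cv); (9,7,cv); added nodes 17, 18, 19, 20, 21, 22, 23; added edges (20,3,cv); (20,17,cv); (20,19,cv); (21,6,cv); (21,17,cv); (21,18,cv); (22,7,cv); (22,18,cv); (22,19,cv); (23,17,cv); (23,18,cv); (23,19,cv); result: nodes: 1:V, 2:V, 3:V, 5:V, 6:V, 7:V, 10:V, 11:V, 12:V, 13:T, 14:T, 15:T, 16:T, 17:V, 18:V, 19:V, 20:T, 21:T, 22:T, 23:T edges: (13,1,cv); (13,10,cv); (13,12,cv); (14,5,cv); (14,10,cv); (14,11,cv); (15,6,cv); (15,11,cv); (15,12,cv); (16,10,cv); (16,11,cv); (16,12,cv); (20,3,cv); (20,17,cv); (20,19,cv); (21,6,cv); (21,17,cv); (21,18,cv); (22,7,cv); (22,18,cv); (22,19,cv); (23,17,cv); (23,18,cv); (23,19,cv)
final:
nodes: 1:V, 2:V, 3:V, 5:V, 6:V, 7:V, 10:V, 11:V, 12:V, 13:T, 14:T, 15:T, 16:T, 17:V, 18:V, 19:V, 20:T, 21:T, 22:T, 23:T
edges: (13,1,cv); (13,10,cv); (13,12,cv); (14,5,cv); (14,10,cv); (14,11,cv); (15,6,cv); (15,11,cv); (15,12,cv); (16,10,cv); (16,11,cv); (16,12,cv); (20,3,cv); (20,17,cv); (20,19,cv); (21,6,cv); (21,17,cv); (21,18,cv); (22,7,cv); (22,18,cv); (22,19,cv); (23,17,cv); (23,18,cv); (23,19,cv)


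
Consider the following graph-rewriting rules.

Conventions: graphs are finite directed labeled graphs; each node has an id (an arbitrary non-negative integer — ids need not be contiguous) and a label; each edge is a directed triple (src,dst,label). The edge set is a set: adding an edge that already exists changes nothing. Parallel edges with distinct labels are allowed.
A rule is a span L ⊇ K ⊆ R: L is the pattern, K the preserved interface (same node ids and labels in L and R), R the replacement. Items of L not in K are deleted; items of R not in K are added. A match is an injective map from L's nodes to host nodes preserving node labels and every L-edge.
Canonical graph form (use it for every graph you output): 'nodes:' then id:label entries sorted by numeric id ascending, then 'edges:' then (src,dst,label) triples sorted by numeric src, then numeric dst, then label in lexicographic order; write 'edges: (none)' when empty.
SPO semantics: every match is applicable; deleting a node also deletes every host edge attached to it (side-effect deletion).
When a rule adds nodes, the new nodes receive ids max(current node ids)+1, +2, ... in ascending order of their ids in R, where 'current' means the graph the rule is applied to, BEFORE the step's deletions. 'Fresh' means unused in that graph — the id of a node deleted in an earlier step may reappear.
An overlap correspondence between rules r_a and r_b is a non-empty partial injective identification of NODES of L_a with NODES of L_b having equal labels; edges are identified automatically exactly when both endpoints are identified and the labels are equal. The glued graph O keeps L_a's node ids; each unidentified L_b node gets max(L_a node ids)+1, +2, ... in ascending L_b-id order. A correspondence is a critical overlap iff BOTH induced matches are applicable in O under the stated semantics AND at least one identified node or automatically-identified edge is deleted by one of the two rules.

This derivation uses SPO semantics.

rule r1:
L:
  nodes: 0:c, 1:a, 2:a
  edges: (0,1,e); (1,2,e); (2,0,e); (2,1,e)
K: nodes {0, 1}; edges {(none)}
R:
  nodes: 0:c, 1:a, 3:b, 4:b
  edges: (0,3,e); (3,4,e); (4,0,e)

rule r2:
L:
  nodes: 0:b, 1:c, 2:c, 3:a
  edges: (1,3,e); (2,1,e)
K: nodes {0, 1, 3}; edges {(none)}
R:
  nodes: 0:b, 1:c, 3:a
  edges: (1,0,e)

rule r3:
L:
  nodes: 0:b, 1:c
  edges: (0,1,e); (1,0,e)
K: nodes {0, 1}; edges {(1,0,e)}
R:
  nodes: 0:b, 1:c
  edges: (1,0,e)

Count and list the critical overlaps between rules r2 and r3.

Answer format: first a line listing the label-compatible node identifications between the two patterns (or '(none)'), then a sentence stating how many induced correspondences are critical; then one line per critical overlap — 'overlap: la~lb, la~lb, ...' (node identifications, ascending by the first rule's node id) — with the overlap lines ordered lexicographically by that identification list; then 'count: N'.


label-compatible node identifications between L(r2) and L(r3): 0~0, 1~1, 2~1
2 of the induced correspondences are critical overlaps of r2 and r3.
overlap: 0~0, 2~1
overlap: 2~1
count: 2


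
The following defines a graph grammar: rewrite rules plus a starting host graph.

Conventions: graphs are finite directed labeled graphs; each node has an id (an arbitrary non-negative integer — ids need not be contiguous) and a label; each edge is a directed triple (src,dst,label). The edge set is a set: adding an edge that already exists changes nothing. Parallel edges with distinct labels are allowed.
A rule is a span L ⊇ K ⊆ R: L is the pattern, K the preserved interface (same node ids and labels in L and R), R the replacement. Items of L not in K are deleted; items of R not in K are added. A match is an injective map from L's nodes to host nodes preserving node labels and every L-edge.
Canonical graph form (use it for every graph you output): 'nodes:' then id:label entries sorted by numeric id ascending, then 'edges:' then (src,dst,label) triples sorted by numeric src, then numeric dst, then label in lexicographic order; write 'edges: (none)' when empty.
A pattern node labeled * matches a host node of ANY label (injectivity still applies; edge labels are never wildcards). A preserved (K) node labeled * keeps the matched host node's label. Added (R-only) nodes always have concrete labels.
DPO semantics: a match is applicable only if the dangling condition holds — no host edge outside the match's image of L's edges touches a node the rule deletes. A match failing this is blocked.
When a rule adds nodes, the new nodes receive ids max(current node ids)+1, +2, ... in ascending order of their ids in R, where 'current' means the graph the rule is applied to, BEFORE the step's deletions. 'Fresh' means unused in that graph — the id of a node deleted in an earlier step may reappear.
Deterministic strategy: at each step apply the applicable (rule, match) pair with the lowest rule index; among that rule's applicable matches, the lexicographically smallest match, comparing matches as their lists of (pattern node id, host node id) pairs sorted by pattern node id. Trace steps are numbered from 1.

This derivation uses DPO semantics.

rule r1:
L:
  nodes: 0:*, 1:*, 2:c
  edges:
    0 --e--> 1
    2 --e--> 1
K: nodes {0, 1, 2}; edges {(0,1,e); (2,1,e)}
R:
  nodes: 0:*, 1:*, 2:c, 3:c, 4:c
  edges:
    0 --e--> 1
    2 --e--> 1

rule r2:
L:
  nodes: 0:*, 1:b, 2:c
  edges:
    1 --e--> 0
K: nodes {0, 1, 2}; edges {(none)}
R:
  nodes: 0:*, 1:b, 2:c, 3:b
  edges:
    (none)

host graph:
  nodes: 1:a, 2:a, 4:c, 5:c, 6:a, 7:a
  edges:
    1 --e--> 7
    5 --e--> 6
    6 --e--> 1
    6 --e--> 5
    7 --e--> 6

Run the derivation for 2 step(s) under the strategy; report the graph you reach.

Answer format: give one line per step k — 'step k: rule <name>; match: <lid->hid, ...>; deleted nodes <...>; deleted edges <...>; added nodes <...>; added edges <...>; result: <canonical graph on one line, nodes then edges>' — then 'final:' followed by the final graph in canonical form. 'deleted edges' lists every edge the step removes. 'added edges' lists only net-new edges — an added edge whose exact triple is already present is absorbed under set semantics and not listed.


step 1: rule r1; match: 0->7, 1->6, 2->5; deleted nodes (none); deleted edges (none); added nodes 8, 9; added edges (none); result: nodes: 1:a, 2:a, 4:c, 5:c, 6:a, 7:a, 8:c, 9:c edges: (1,7,e); (5,6,e); (6,1,e); (6,5,e); (7,6,e)
step 2: rule r1; match: 0->7, 1->6, 2->5; deleted nodes (none); deleted edges (none); added nodes 10, 11; added edges (none); result: nodes: 1:a, 2:a, 4:c, 5:c, 6:a, 7:a, 8:c, 9:c, 10:c, 11:c edges: (1,7,e); (5,6,e); (6,1,e); (6,5,e); (7,6,e)
final:
nodes: 1:a, 2:a, 4:c, 5:c, 6:a, 7:a, 8:c, 9:c, 10:c, 11:c
edges: (1,7,e); (5,6,e); (6,1,e); (6,5,e); (7,6,e)


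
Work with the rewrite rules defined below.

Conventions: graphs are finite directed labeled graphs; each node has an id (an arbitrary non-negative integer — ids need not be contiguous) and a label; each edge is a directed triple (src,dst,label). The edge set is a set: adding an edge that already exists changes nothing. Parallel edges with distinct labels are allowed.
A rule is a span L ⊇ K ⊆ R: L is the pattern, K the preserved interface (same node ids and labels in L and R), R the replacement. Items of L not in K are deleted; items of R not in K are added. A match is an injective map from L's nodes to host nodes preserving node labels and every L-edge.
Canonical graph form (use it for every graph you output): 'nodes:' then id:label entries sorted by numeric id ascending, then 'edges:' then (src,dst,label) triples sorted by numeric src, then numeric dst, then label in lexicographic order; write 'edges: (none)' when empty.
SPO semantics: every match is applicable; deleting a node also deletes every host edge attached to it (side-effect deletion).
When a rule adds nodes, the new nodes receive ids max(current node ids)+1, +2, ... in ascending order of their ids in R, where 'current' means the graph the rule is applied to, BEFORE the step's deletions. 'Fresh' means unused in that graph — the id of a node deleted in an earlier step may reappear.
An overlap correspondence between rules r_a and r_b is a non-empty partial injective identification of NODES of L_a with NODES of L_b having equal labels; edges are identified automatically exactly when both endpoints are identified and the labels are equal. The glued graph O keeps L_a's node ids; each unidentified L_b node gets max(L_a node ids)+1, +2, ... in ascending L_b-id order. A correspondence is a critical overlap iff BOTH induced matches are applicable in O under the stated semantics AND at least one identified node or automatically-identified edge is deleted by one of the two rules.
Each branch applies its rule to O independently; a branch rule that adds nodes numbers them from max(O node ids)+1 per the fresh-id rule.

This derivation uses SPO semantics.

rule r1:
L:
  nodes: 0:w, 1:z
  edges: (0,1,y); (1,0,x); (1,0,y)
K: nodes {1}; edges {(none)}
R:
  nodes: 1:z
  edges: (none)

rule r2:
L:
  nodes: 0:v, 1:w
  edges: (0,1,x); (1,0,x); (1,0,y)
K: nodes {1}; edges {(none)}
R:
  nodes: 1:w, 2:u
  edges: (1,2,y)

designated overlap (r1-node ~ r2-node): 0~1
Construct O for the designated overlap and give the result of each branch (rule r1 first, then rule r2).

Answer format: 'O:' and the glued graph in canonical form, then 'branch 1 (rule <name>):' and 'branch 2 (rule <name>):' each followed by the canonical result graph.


O:
nodes: 0:w, 1:z, 2:v
edges: (0,1,y); (0,2,x); (0,2,y); (1,0,x); (1,0,y); (2,0,x)
branch 1 (rule r1):
nodes: 1:z, 2:v
edges: (none)
branch 2 (rule r2):
nodes: 0:w, 1:z, 3:u
edges: (0,1,y); (0,3,y); (1,0,x); (1,0,y)
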